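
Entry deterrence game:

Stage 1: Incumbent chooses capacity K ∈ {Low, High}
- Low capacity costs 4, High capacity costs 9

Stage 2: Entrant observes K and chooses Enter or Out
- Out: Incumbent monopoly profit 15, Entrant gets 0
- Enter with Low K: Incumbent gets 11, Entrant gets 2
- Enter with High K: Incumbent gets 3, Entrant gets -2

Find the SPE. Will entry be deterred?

SPE: (Low, Enter|Low, Out|High); Entry not deterred. Incumbent net profit = 7, Entrant gets 2

Work:
After Low K: Entrant enters (2 > 0)
After High K: Entrant stays out (-2 < 0)
Incumbent: Low → 11−4=7, High → 15−9=6
Incumbent chooses Low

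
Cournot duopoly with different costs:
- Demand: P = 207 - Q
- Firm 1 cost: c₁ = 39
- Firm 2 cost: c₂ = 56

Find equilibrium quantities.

q₁* = 61.67, q₂* = 44.67

Work:
Reaction: q₁ = (207 - 39 - q₂)/2
Reaction: q₂ = (207 - 56 - q₁)/2
Solve simultaneously:
q₁* = (207 - 2×39 + 56)/3 = 61.67
q₂* = (207 - 2×56 + 39)/3 = 44.67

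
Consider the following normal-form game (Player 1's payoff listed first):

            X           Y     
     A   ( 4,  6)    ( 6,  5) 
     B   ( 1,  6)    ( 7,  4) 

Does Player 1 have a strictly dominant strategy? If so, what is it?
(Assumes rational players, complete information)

No strictly dominant strategy exists for Player 1

Work:
A strategy strictly dominates another if it gives a strictly higher payoff against every opponent action. Compare each pair of P1's strategies column-by-column:
  A vs B: [4 vs 1, 6 vs 7] → A does not strictly dominate B (column Y: 6 ≤ 7)
  B vs A: [1 vs 4, 7 vs 6] → B does not strictly dominate A (column X: 1 ≤ 4)
No single strategy strictly dominates all others → no strictly dominant strategy.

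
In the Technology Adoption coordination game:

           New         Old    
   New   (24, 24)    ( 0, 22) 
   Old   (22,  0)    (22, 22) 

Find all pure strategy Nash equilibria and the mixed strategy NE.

Pure NE: (New, New) and (Old, Old); Mixed NE: p = 0.9167, q = 0.9167

Work:
Check pure NE:
(New, New): (24, 24) - no unilateral deviation beneficial
(Old, Old): (22, 22) - no unilateral deviation beneficial
Mixed NE: P1 plays New with p = 0.9167, P2 plays New with q = 0.9167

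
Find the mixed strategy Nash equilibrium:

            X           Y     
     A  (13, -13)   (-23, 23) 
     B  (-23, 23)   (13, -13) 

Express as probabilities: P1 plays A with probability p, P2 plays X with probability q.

p = 0.5, q = 0.5

Work:
Find probabilities that make opponent indifferent:
P2 chooses q to make P1 indifferent between A and B
P1 chooses p to make P2 indifferent between X and Y
Mixed NE: P1 plays (A: 0.5, B: 0.5), P2 plays (X: 0.5, Y: 0.5)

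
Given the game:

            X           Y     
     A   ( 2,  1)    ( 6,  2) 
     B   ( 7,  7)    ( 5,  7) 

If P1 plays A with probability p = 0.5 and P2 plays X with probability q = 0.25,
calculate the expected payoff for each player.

E[P1] = 5.25, E[P2] = 4.375

Work:
E[P1] = p·q·π₁(A,X) + p·(1-q)·π₁(A,Y) + (1-p)·q·π₁(B,X) + (1-p)·(1-q)·π₁(B,Y)
= 0.5·0.25·2 + 0.5·0.75·6 + 0.5·0.25·7 + 0.5·0.75·5
= 5.25

E[P2] = 4.375 (similar calculation)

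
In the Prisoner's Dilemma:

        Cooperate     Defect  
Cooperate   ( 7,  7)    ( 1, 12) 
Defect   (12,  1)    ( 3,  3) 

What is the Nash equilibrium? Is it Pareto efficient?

(Defect, Defect) is NE; not Pareto efficient

Work:
Defect dominates Cooperate for both players:
If P2 cooperates: Defect (12) > Cooperate (7)
If P2 defects: Defect (3) > Cooperate (1)
NE: (Defect, Defect) with payoff (3, 3)
But (Cooperate, Cooperate) = (7, 7) Pareto dominates (3, 3)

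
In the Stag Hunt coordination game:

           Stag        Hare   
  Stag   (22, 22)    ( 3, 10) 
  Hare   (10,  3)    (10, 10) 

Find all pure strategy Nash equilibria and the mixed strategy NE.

Pure NE: (Stag, Stag) and (Hare, Hare); Mixed NE: p = 0.3684, q = 0.3684

Work:
Check pure NE:
(Stag, Stag): (22, 22) - no unilateral deviation beneficial
(Hare, Hare): (10, 10) - no unilateral deviation beneficial
Mixed NE: P1 plays Stag with p = 0.3684, P2 plays Stag with q = 0.3684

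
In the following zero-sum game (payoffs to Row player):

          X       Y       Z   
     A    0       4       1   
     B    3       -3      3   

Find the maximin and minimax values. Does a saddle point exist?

Maximin = 0, Minimax = 3, Saddle: False

Work:
Row minimums: [0, -3] → maximin = 0
Column maximums: [3, 4, 3] → minimax = 3
No saddle point (maximin ≠ minimax). Mixed strategy needed.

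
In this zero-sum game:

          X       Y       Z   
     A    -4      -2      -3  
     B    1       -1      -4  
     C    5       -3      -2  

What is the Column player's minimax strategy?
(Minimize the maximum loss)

Column should play Z, value = -2

Work:
Column player minimizes Row's maximum payoff:
Column X: max payoff to Row = 5
Column Y: max payoff to Row = -1
Column Z: max payoff to Row = -2
Minimum is -2, achieved by column Z.
Minimax strategy: Z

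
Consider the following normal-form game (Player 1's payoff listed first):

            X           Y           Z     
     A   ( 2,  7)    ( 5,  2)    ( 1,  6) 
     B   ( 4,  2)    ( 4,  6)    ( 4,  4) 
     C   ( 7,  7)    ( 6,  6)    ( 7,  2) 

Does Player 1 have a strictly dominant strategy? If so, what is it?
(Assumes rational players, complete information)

Yes, Player 1's strictly dominant strategy is C

Work:
A strategy strictly dominates another if it gives a strictly higher payoff against every opponent action. Compare each pair of P1's strategies column-by-column:
  A vs B: [2 vs 4, 5 vs 4, 1 vs 4] → A does not strictly dominate B (column X: 2 ≤ 4)
  A vs C: [2 vs 7, 5 vs 6, 1 vs 7] → A does not strictly dominate C (column X: 2 ≤ 7)
  B vs A: [4 vs 2, 4 vs 5, 4 vs 1] → B does not strictly dominate A (column Y: 4 ≤ 5)
  B vs C: [4 vs 7, 4 vs 6, 4 vs 7] → B does not strictly dominate C (column X: 4 ≤ 7)
  C vs A: [7 vs 2, 6 vs 5, 7 vs 1] → C strictly dominates A
  C vs B: [7 vs 4, 6 vs 4, 7 vs 4] → C strictly dominates B
C strictly dominates every other strategy → strictly dominant.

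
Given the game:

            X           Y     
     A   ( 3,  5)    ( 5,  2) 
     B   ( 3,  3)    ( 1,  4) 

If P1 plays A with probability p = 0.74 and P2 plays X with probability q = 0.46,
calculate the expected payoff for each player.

E[P1] = 3.5184, E[P2] = 3.4216

Work:
E[P1] = p·q·π₁(A,X) + p·(1-q)·π₁(A,Y) + (1-p)·q·π₁(B,X) + (1-p)·(1-q)·π₁(B,Y)
= 0.74·0.46·3 + 0.74·0.54·5 + 0.26·0.46·3 + 0.26·0.54·1
= 3.5184

E[P2] = 3.4216 (similar calculation)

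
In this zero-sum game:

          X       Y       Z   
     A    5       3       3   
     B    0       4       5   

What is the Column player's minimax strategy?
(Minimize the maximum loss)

Column should play Y, value = 4

Work:
Column player minimizes Row's maximum payoff:
Column X: max payoff to Row = 5
Column Y: max payoff to Row = 4
Column Z: max payoff to Row = 5
Minimum is 4, achieved by column Y.
Minimax strategy: Y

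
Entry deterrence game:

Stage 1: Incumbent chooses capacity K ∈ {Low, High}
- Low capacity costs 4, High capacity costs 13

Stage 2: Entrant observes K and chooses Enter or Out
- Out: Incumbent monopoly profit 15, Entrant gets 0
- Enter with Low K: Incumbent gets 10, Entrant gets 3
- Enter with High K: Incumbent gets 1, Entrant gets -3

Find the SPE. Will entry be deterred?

SPE: (Low, Enter|Low, Out|High); Entry not deterred. Incumbent net profit = 6, Entrant gets 3

Work:
After Low K: Entrant enters (3 > 0)
After High K: Entrant stays out (-3 < 0)
Incumbent: Low → 10−4=6, High → 15−13=2
Incumbent chooses Low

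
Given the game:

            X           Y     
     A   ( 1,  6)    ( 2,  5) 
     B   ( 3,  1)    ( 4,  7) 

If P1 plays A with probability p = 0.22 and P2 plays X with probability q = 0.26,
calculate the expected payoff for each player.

E[P1] = 3.3, E[P2] = 5.4004

Work:
E[P1] = p·q·π₁(A,X) + p·(1-q)·π₁(A,Y) + (1-p)·q·π₁(B,X) + (1-p)·(1-q)·π₁(B,Y)
= 0.22·0.26·1 + 0.22·0.74·2 + 0.78·0.26·3 + 0.78·0.74·4
= 3.3

E[P2] = 5.4004 (similar calculation)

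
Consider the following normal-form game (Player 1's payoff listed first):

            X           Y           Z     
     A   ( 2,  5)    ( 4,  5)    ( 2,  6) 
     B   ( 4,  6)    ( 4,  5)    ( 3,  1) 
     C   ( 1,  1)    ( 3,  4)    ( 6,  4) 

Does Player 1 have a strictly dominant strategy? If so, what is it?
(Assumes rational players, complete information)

No strictly dominant strategy exists for Player 1

Work:
A strategy strictly dominates another if it gives a strictly higher payoff against every opponent action. Compare each pair of P1's strategies column-by-column:
  A vs B: [2 vs 4, 4 vs 4, 2 vs 3] → A does not strictly dominate B (column X: 2 ≤ 4)
  A vs C: [2 vs 1, 4 vs 3, 2 vs 6] → A does not strictly dominate C (column Z: 2 ≤ 6)
  B vs A: [4 vs 2, 4 vs 4, 3 vs 2] → B does not strictly dominate A (column Y: 4 ≤ 4)
  B vs C: [4 vs 1, 4 vs 3, 3 vs 6] → B does not strictly dominate C (column Z: 3 ≤ 6)
  C vs A: [1 vs 2, 3 vs 4, 6 vs 2] → C does not strictly dominate A (column X: 1 ≤ 2)
  C vs B: [1 vs 4, 3 vs 4, 6 vs 3] → C does not strictly dominate B (column X: 1 ≤ 4)
No single strategy strictly dominates all others → no strictly dominant strategy.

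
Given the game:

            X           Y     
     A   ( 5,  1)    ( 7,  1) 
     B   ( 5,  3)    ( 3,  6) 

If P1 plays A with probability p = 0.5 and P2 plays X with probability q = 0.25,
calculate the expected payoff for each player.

E[P1] = 5.0, E[P2] = 3.125

Work:
E[P1] = p·q·π₁(A,X) + p·(1-q)·π₁(A,Y) + (1-p)·q·π₁(B,X) + (1-p)·(1-q)·π₁(B,Y)
= 0.5·0.25·5 + 0.5·0.75·7 + 0.5·0.25·5 + 0.5·0.75·3
= 5.0

E[P2] = 3.125 (similar calculation)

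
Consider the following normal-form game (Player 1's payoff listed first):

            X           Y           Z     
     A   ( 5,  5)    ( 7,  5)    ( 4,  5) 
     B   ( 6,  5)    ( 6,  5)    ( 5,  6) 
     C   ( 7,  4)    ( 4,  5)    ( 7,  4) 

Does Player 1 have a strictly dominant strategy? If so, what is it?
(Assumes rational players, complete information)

No strictly dominant strategy exists for Player 1

Work:
A strategy strictly dominates another if it gives a strictly higher payoff against every opponent action. Compare each pair of P1's strategies column-by-column:
  A vs B: [5 vs 6, 7 vs 6, 4 vs 5] → A does not strictly dominate B (column X: 5 ≤ 6)
  A vs C: [5 vs 7, 7 vs 4, 4 vs 7] → A does not strictly dominate C (column X: 5 ≤ 7)
  B vs A: [6 vs 5, 6 vs 7, 5 vs 4] → B does not strictly dominate A (column Y: 6 ≤ 7)
  B vs C: [6 vs 7, 6 vs 4, 5 vs 7] → B does not strictly dominate C (column X: 6 ≤ 7)
  C vs A: [7 vs 5, 4 vs 7, 7 vs 4] → C does not strictly dominate A (column Y: 4 ≤ 7)
  C vs B: [7 vs 6, 4 vs 6, 7 vs 5] → C does not strictly dominate B (column Y: 4 ≤ 6)
No single strategy strictly dominates all others → no strictly dominant strategy.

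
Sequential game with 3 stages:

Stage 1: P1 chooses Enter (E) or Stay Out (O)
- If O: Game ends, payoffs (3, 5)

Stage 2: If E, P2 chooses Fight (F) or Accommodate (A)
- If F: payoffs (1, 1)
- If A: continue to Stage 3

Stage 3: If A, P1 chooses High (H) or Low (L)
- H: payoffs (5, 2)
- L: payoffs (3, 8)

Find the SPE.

SPE: (E, A, H); Outcome (5, 2)

Work:
Stage 3: P1 chooses H (5 vs 3)
Stage 2: P2: F->1, A->2 (anticipating H). Choose A
Stage 1: P1: O->3, E->5 (anticipating A, H). Choose E
SPE path: E -> A -> H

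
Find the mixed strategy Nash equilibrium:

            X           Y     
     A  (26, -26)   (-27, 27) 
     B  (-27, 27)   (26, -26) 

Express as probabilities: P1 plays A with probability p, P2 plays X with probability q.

p = 0.5, q = 0.5

Work:
Find probabilities that make opponent indifferent:
P2 chooses q to make P1 indifferent between A and B
P1 chooses p to make P2 indifferent between X and Y
Mixed NE: P1 plays (A: 0.5, B: 0.5), P2 plays (X: 0.5, Y: 0.5)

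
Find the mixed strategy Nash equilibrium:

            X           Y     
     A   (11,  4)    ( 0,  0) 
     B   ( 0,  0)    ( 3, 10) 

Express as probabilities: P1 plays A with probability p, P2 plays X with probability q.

p = 0.7143, q = 0.2143

Work:
Find probabilities that make opponent indifferent:
P2 chooses q to make P1 indifferent between A and B
P1 chooses p to make P2 indifferent between X and Y
Mixed NE: P1 plays (A: 0.7143, B: 0.2857), P2 plays (X: 0.2143, Y: 0.7857)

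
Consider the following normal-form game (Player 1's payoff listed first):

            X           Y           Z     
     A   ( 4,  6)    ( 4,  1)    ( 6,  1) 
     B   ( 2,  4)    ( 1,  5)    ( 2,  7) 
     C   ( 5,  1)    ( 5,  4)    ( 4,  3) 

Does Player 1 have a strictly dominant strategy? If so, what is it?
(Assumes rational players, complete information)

No strictly dominant strategy exists for Player 1

Work:
A strategy strictly dominates another if it gives a strictly higher payoff against every opponent action. Compare each pair of P1's strategies column-by-column:
  A vs B: [4 vs 2, 4 vs 1, 6 vs 2] → A strictly dominates B
  A vs C: [4 vs 5, 4 vs 5, 6 vs 4] → A does not strictly dominate C (column X: 4 ≤ 5)
  B vs A: [2 vs 4, 1 vs 4, 2 vs 6] → B does not strictly dominate A (column X: 2 ≤ 4)
  B vs C: [2 vs 5, 1 vs 5, 2 vs 4] → B does not strictly dominate C (column X: 2 ≤ 5)
  C vs A: [5 vs 4, 5 vs 4, 4 vs 6] → C does not strictly dominate A (column Z: 4 ≤ 6)
  C vs B: [5 vs 2, 5 vs 1, 4 vs 2] → C strictly dominates B
No single strategy strictly dominates all others → no strictly dominant strategy.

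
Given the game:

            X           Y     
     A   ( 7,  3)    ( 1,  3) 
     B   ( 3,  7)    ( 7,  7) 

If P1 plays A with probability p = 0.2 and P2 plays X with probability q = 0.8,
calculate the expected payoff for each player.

E[P1] = 4.2, E[P2] = 6.2

Work:
E[P1] = p·q·π₁(A,X) + p·(1-q)·π₁(A,Y) + (1-p)·q·π₁(B,X) + (1-p)·(1-q)·π₁(B,Y)
= 0.2·0.8·7 + 0.2·0.2·1 + 0.8·0.8·3 + 0.8·0.2·7
= 4.2

E[P2] = 6.2 (similar calculation)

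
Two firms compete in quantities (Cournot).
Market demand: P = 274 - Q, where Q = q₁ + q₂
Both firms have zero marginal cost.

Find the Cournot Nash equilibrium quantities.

q₁* = q₂* = 91.33; P* = 91.33

Work:
Profit: π_i = P·q_i = (a - q_i - q_j)·q_i
FOC: ∂π_i/∂q_i = a - 2q_i - q_j = 0
Reaction function: q_i = (274 - q_j)/2
Symmetry: q* = 274/3 = 91.33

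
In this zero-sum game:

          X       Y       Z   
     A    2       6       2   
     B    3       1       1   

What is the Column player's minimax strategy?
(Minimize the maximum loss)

Column should play Z, value = 2

Work:
Column player minimizes Row's maximum payoff:
Column X: max payoff to Row = 3
Column Y: max payoff to Row = 6
Column Z: max payoff to Row = 2
Minimum is 2, achieved by column Z.
Minimax strategy: Z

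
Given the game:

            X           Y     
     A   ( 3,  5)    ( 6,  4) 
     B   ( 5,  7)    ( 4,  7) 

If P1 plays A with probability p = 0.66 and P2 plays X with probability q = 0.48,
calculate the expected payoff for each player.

E[P1] = 4.5328, E[P2] = 5.3368

Work:
E[P1] = p·q·π₁(A,X) + p·(1-q)·π₁(A,Y) + (1-p)·q·π₁(B,X) + (1-p)·(1-q)·π₁(B,Y)
= 0.66·0.48·3 + 0.66·0.52·6 + 0.34·0.48·5 + 0.34·0.52·4
= 4.5328

E[P2] = 5.3368 (similar calculation)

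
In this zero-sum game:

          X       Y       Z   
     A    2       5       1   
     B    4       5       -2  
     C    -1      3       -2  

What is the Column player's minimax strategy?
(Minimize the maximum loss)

Column should play Z, value = 1

Work:
Column player minimizes Row's maximum payoff:
Column X: max payoff to Row = 4
Column Y: max payoff to Row = 5
Column Z: max payoff to Row = 1
Minimum is 1, achieved by column Z.
Minimax strategy: Z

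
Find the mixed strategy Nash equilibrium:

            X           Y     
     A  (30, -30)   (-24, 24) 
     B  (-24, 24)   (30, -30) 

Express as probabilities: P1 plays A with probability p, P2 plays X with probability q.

p = 0.5, q = 0.5

Work:
Find probabilities that make opponent indifferent:
P2 chooses q to make P1 indifferent between A and B
P1 chooses p to make P2 indifferent between X and Y
Mixed NE: P1 plays (A: 0.5, B: 0.5), P2 plays (X: 0.5, Y: 0.5)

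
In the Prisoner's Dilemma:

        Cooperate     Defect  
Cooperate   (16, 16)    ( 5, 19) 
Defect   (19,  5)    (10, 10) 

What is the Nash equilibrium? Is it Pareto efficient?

(Defect, Defect) is NE; not Pareto efficient

Work:
Defect dominates Cooperate for both players:
If P2 cooperates: Defect (19) > Cooperate (16)
If P2 defects: Defect (10) > Cooperate (5)
NE: (Defect, Defect) with payoff (10, 10)
But (Cooperate, Cooperate) = (16, 16) Pareto dominates (10, 10)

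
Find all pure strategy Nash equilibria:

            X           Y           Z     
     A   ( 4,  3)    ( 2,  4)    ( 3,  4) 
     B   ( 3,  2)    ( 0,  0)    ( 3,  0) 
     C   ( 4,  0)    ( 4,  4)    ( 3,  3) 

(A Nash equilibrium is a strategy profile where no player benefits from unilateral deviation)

Nash equilibrium: (A, Z), (C, Y)

Work:
Best responses:
  P1 vs X: payoffs [4, 3, 4] → best response A/C (payoff 4)
  P1 vs Y: payoffs [2, 0, 4] → best response C (payoff 4)
  P1 vs Z: payoffs [3, 3, 3] → best response A/B/C (payoff 3)
  P2 vs A: payoffs [3, 4, 4] → best response Y/Z (payoff 4)
  P2 vs B: payoffs [2, 0, 0] → best response X (payoff 2)
  P2 vs C: payoffs [0, 4, 3] → best response Y (payoff 4)
Mutual best responses: (A,Z), (C,Y) → Nash equilibria.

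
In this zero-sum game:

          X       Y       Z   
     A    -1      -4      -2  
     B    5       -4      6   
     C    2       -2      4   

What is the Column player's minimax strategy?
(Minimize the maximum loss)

Column should play Y, value = -2

Work:
Column player minimizes Row's maximum payoff:
Column X: max payoff to Row = 5
Column Y: max payoff to Row = -2
Column Z: max payoff to Row = 6
Minimum is -2, achieved by column Y.
Minimax strategy: Y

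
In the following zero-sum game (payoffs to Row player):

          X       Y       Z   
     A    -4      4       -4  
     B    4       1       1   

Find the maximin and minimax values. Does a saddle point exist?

Maximin = 1, Minimax = 1, Saddle: True

Work:
Row minimums: [-4, 1] → maximin = 1
Column maximums: [4, 4, 1] → minimax = 1
Saddle point exists! Game value = 1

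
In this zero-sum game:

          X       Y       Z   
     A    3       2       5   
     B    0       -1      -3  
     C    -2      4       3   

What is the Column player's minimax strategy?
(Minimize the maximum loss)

Column should play X, value = 3

Work:
Column player minimizes Row's maximum payoff:
Column X: max payoff to Row = 3
Column Y: max payoff to Row = 4
Column Z: max payoff to Row = 5
Minimum is 3, achieved by column X.
Minimax strategy: X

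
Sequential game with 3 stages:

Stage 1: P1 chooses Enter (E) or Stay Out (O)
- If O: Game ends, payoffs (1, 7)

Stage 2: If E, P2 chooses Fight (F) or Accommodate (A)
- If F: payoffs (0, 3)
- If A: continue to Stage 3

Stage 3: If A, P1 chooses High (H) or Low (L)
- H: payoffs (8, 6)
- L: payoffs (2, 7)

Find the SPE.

SPE: (E, A, H); Outcome (8, 6)

Work:
Stage 3: P1 chooses H (8 vs 2)
Stage 2: P2: F->3, A->6 (anticipating H). Choose A
Stage 1: P1: O->1, E->8 (anticipating A, H). Choose E
SPE path: E -> A -> H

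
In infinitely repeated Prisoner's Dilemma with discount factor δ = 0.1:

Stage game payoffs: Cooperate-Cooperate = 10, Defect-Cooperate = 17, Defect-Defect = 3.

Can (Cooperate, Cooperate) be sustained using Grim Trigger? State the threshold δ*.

δ* = 0.5; since δ = 0.1 < 0.5, cooperation cannot be sustained

Work:
For Grim Trigger:
Cooperate forever: 10/(1-δ)
Defect then punished: 17 + 3·δ/(1-δ)
Need: 10/(1-δ) ≥ 17 + 3·δ/(1-δ)
Solving: δ ≥ (T-R)/(T-P) = (17-10)/(17-3) = 0.5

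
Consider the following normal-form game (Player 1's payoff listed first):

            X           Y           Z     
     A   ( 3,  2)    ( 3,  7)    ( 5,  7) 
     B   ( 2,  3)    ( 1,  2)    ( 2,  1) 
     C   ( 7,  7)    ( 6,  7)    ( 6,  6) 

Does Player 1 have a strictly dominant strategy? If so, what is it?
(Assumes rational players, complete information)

Yes, Player 1's strictly dominant strategy is C

Work:
A strategy strictly dominates another if it gives a strictly higher payoff against every opponent action. Compare each pair of P1's strategies column-by-column:
  A vs B: [3 vs 2, 3 vs 1, 5 vs 2] → A strictly dominates B
  A vs C: [3 vs 7, 3 vs 6, 5 vs 6] → A does not strictly dominate C (column X: 3 ≤ 7)
  B vs A: [2 vs 3, 1 vs 3, 2 vs 5] → B does not strictly dominate A (column X: 2 ≤ 3)
  B vs C: [2 vs 7, 1 vs 6, 2 vs 6] → B does not strictly dominate C (column X: 2 ≤ 7)
  C vs A: [7 vs 3, 6 vs 3, 6 vs 5] → C strictly dominates A
  C vs B: [7 vs 2, 6 vs 1, 6 vs 2] → C strictly dominates B
C strictly dominates every other strategy → strictly dominant.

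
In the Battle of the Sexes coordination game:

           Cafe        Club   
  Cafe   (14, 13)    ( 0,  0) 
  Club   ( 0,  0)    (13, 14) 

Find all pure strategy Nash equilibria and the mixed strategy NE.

Pure NE: (Cafe, Cafe) and (Club, Club); Mixed NE: p = 0.5185, q = 0.4815

Work:
Check pure NE:
(Cafe, Cafe): (14, 13) - no unilateral deviation beneficial
(Club, Club): (13, 14) - no unilateral deviation beneficial
Mixed NE: P1 plays Cafe with p = 0.5185, P2 plays Cafe with q = 0.4815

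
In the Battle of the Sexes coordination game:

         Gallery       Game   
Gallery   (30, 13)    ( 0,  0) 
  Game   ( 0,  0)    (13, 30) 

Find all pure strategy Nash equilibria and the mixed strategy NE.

Pure NE: (Gallery, Gallery) and (Game, Game); Mixed NE: p = 0.6977, q = 0.3023

Work:
Check pure NE:
(Gallery, Gallery): (30, 13) - no unilateral deviation beneficial
(Game, Game): (13, 30) - no unilateral deviation beneficial
Mixed NE: P1 plays Gallery with p = 0.6977, P2 plays Gallery with q = 0.3023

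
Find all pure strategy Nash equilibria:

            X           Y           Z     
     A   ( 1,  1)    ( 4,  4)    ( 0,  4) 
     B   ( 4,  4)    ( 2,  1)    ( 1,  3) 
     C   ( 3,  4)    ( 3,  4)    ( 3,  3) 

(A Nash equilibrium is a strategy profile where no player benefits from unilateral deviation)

Nash equilibrium: (A, Y), (B, X)

Work:
Best responses:
  P1 vs X: payoffs [1, 4, 3] → best response B (payoff 4)
  P1 vs Y: payoffs [4, 2, 3] → best response A (payoff 4)
  P1 vs Z: payoffs [0, 1, 3] → best response C (payoff 3)
  P2 vs A: payoffs [1, 4, 4] → best response Y/Z (payoff 4)
  P2 vs B: payoffs [4, 1, 3] → best response X (payoff 4)
  P2 vs C: payoffs [4, 4, 3] → best response X/Y (payoff 4)
Mutual best responses: (A,Y), (B,X) → Nash equilibria.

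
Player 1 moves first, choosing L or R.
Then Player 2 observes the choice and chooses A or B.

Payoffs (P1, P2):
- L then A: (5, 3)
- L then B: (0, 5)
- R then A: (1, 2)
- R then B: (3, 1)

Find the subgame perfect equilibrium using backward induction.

P1 plays R, P2 plays B after L and A after R; Payoff (1, 2)

Work:
Backward induction:
After L: P2 chooses B → P1 gets 0
After R: P2 chooses A → P1 gets 1
P1 chooses R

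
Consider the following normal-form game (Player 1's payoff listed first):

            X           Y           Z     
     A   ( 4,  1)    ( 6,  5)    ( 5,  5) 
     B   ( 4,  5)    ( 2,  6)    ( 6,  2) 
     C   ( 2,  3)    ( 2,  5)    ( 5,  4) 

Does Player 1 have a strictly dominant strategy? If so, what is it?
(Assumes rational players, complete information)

No strictly dominant strategy exists for Player 1

Work:
A strategy strictly dominates another if it gives a strictly higher payoff against every opponent action. Compare each pair of P1's strategies column-by-column:
  A vs B: [4 vs 4, 6 vs 2, 5 vs 6] → A does not strictly dominate B (column X: 4 ≤ 4)
  A vs C: [4 vs 2, 6 vs 2, 5 vs 5] → A does not strictly dominate C (column Z: 5 ≤ 5)
  B vs A: [4 vs 4, 2 vs 6, 6 vs 5] → B does not strictly dominate A (column X: 4 ≤ 4)
  B vs C: [4 vs 2, 2 vs 2, 6 vs 5] → B does not strictly dominate C (column Y: 2 ≤ 2)
  C vs A: [2 vs 4, 2 vs 6, 5 vs 5] → C does not strictly dominate A (column X: 2 ≤ 4)
  C vs B: [2 vs 4, 2 vs 2, 5 vs 6] → C does not strictly dominate B (column X: 2 ≤ 4)
No single strategy strictly dominates all others → no strictly dominant strategy.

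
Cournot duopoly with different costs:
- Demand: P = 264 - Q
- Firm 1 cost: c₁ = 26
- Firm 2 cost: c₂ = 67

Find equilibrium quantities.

q₁* = 93.0, q₂* = 52.0

Work:
Reaction: q₁ = (264 - 26 - q₂)/2
Reaction: q₂ = (264 - 67 - q₁)/2
Solve simultaneously:
q₁* = (264 - 2×26 + 67)/3 = 93.0
q₂* = (264 - 2×67 + 26)/3 = 52.0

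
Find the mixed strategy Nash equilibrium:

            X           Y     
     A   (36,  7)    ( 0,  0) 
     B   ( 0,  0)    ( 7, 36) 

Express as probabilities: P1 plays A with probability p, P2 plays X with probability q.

p = 0.8372, q = 0.1628

Work:
Find probabilities that make opponent indifferent:
P2 chooses q to make P1 indifferent between A and B
P1 chooses p to make P2 indifferent between X and Y
Mixed NE: P1 plays (A: 0.8372, B: 0.1628), P2 plays (X: 0.1628, Y: 0.8372)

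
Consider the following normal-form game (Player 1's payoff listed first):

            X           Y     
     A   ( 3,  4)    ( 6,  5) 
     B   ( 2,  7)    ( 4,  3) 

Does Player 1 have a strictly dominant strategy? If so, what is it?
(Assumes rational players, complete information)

Yes, Player 1's strictly dominant strategy is A

Work:
A strategy strictly dominates another if it gives a strictly higher payoff against every opponent action. Compare each pair of P1's strategies column-by-column:
  A vs B: [3 vs 2, 6 vs 4] → A strictly dominates B
  B vs A: [2 vs 3, 4 vs 6] → B does not strictly dominate A (column X: 2 ≤ 3)
A strictly dominates every other strategy → strictly dominant.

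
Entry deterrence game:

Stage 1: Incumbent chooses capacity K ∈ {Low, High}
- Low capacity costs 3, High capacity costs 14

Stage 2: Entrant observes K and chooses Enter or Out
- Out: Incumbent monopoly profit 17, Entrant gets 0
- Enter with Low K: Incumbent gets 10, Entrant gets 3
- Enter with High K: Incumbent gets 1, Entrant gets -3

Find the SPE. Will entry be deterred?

SPE: (Low, Enter|Low, Out|High); Entry not deterred. Incumbent net profit = 7, Entrant gets 3

Work:
After Low K: Entrant enters (3 > 0)
After High K: Entrant stays out (-3 < 0)
Incumbent: Low → 10−3=7, High → 17−14=3
Incumbent chooses Low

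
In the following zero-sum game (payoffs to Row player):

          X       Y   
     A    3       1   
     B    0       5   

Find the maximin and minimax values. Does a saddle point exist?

Maximin = 1, Minimax = 3, Saddle: False

Work:
Row minimums: [1, 0] → maximin = 1
Column maximums: [3, 5] → minimax = 3
No saddle point (maximin ≠ minimax). Mixed strategy needed.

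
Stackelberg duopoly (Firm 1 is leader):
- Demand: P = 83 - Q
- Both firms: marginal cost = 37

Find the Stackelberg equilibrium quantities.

q₁* (leader) = 23.0, q₂* (follower) = 11.5

Work:
Follower's reaction: q₂ = (a - c - q₁)/2
Leader substitutes: π₁ = q₁·(a - q₁ - (a-c-q₁)/2 - c)
FOC: q₁* = (83 - 37)/2 = 23.00
Then: q₂* = (83 - 37 - 23.0)/2 = 11.50
Leader has first-mover advantage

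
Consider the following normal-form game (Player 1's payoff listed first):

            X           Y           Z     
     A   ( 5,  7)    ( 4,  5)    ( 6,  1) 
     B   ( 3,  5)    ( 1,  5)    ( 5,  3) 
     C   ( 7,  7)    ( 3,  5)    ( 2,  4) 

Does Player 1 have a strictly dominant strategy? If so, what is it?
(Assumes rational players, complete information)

No strictly dominant strategy exists for Player 1

Work:
A strategy strictly dominates another if it gives a strictly higher payoff against every opponent action. Compare each pair of P1's strategies column-by-column:
  A vs B: [5 vs 3, 4 vs 1, 6 vs 5] → A strictly dominates B
  A vs C: [5 vs 7, 4 vs 3, 6 vs 2] → A does not strictly dominate C (column X: 5 ≤ 7)
  B vs A: [3 vs 5, 1 vs 4, 5 vs 6] → B does not strictly dominate A (column X: 3 ≤ 5)
  B vs C: [3 vs 7, 1 vs 3, 5 vs 2] → B does not strictly dominate C (column X: 3 ≤ 7)
  C vs A: [7 vs 5, 3 vs 4, 2 vs 6] → C does not strictly dominate A (column Y: 3 ≤ 4)
  C vs B: [7 vs 3, 3 vs 1, 2 vs 5] → C does not strictly dominate B (column Z: 2 ≤ 5)
No single strategy strictly dominates all others → no strictly dominant strategy.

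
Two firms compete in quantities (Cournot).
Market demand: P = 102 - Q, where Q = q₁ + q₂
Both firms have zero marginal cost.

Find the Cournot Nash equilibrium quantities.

q₁* = q₂* = 34.0; P* = 34.0

Work:
Profit: π_i = P·q_i = (a - q_i - q_j)·q_i
FOC: ∂π_i/∂q_i = a - 2q_i - q_j = 0
Reaction function: q_i = (102 - q_j)/2
Symmetry: q* = 102/3 = 34.0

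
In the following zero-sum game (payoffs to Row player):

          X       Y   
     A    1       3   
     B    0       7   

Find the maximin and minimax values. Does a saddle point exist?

Maximin = 1, Minimax = 1, Saddle: True

Work:
Row minimums: [1, 0] → maximin = 1
Column maximums: [1, 7] → minimax = 1
Saddle point exists! Game value = 1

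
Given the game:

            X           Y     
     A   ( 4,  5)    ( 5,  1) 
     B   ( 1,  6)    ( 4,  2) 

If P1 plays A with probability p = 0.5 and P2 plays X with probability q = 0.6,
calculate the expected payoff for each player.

E[P1] = 3.3, E[P2] = 3.9

Work:
E[P1] = p·q·π₁(A,X) + p·(1-q)·π₁(A,Y) + (1-p)·q·π₁(B,X) + (1-p)·(1-q)·π₁(B,Y)
= 0.5·0.6·4 + 0.5·0.4·5 + 0.5·0.6·1 + 0.5·0.4·4
= 3.3

E[P2] = 3.9 (similar calculation)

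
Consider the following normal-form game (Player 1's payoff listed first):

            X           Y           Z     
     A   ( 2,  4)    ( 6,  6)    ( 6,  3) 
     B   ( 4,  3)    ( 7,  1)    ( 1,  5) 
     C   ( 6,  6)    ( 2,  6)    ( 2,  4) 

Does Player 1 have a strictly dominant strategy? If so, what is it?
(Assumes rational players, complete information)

No strictly dominant strategy exists for Player 1

Work:
A strategy strictly dominates another if it gives a strictly higher payoff against every opponent action. Compare each pair of P1's strategies column-by-column:
  A vs B: [2 vs 4, 6 vs 7, 6 vs 1] → A does not strictly dominate B (column X: 2 ≤ 4)
  A vs C: [2 vs 6, 6 vs 2, 6 vs 2] → A does not strictly dominate C (column X: 2 ≤ 6)
  B vs A: [4 vs 2, 7 vs 6, 1 vs 6] → B does not strictly dominate A (column Z: 1 ≤ 6)
  B vs C: [4 vs 6, 7 vs 2, 1 vs 2] → B does not strictly dominate C (column X: 4 ≤ 6)
  C vs A: [6 vs 2, 2 vs 6, 2 vs 6] → C does not strictly dominate A (column Y: 2 ≤ 6)
  C vs B: [6 vs 4, 2 vs 7, 2 vs 1] → C does not strictly dominate B (column Y: 2 ≤ 7)
No single strategy strictly dominates all others → no strictly dominant strategy.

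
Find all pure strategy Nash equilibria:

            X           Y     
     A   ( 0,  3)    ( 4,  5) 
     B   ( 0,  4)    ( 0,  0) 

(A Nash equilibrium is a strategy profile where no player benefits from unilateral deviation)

Nash equilibrium: (A, Y), (B, X)

Work:
Best responses:
  P1 vs X: payoffs [0, 0] → best response A/B (payoff 0)
  P1 vs Y: payoffs [4, 0] → best response A (payoff 4)
  P2 vs A: payoffs [3, 5] → best response Y (payoff 5)
  P2 vs B: payoffs [4, 0] → best response X (payoff 4)
Mutual best responses: (A,Y), (B,X) → Nash equilibria.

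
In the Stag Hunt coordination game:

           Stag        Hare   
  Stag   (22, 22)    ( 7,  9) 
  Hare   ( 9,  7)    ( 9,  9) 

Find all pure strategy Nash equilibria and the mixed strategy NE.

Pure NE: (Stag, Stag) and (Hare, Hare); Mixed NE: p = 0.1333, q = 0.1333

Work:
Check pure NE:
(Stag, Stag): (22, 22) - no unilateral deviation beneficial
(Hare, Hare): (9, 9) - no unilateral deviation beneficial
Mixed NE: P1 plays Stag with p = 0.1333, P2 plays Stag with q = 0.1333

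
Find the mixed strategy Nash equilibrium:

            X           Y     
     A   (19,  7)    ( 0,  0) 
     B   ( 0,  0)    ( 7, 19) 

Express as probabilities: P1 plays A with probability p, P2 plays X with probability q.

p = 0.7308, q = 0.2692

Work:
Find probabilities that make opponent indifferent:
P2 chooses q to make P1 indifferent between A and B
P1 chooses p to make P2 indifferent between X and Y
Mixed NE: P1 plays (A: 0.7308, B: 0.2692), P2 plays (X: 0.2692, Y: 0.7308)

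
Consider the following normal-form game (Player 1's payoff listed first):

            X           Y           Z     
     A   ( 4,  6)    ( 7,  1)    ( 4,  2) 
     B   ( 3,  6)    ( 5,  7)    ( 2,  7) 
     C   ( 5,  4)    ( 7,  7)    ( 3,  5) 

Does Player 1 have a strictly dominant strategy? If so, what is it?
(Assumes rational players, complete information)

No strictly dominant strategy exists for Player 1

Work:
A strategy strictly dominates another if it gives a strictly higher payoff against every opponent action. Compare each pair of P1's strategies column-by-column:
  A vs B: [4 vs 3, 7 vs 5, 4 vs 2] → A strictly dominates B
  A vs C: [4 vs 5, 7 vs 7, 4 vs 3] → A does not strictly dominate C (column X: 4 ≤ 5)
  B vs A: [3 vs 4, 5 vs 7, 2 vs 4] → B does not strictly dominate A (column X: 3 ≤ 4)
  B vs C: [3 vs 5, 5 vs 7, 2 vs 3] → B does not strictly dominate C (column X: 3 ≤ 5)
  C vs A: [5 vs 4, 7 vs 7, 3 vs 4] → C does not strictly dominate A (column Y: 7 ≤ 7)
  C vs B: [5 vs 3, 7 vs 5, 3 vs 2] → C strictly dominates B
No single strategy strictly dominates all others → no strictly dominant strategy.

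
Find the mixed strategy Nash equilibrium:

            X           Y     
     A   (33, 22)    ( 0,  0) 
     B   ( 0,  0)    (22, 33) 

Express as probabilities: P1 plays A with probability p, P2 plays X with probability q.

p = 0.6, q = 0.4

Work:
Find probabilities that make opponent indifferent:
P2 chooses q to make P1 indifferent between A and B
P1 chooses p to make P2 indifferent between X and Y
Mixed NE: P1 plays (A: 0.6, B: 0.4), P2 plays (X: 0.4, Y: 0.6)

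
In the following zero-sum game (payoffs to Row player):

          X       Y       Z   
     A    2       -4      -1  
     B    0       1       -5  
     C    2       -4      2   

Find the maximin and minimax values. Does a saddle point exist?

Maximin = -4, Minimax = 1, Saddle: False

Work:
Row minimums: [-4, -5, -4] → maximin = -4
Column maximums: [2, 1, 2] → minimax = 1
No saddle point (maximin ≠ minimax). Mixed strategy needed.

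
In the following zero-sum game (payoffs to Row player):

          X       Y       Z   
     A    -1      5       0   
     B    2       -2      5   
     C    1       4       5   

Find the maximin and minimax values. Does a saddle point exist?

Maximin = 1, Minimax = 2, Saddle: False

Work:
Row minimums: [-1, -2, 1] → maximin = 1
Column maximums: [2, 5, 5] → minimax = 2
No saddle point (maximin ≠ minimax). Mixed strategy needed.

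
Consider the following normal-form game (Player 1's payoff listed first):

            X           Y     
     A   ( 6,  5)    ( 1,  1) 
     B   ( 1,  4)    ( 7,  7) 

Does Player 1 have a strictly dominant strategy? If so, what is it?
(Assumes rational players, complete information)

No strictly dominant strategy exists for Player 1

Work:
A strategy strictly dominates another if it gives a strictly higher payoff against every opponent action. Compare each pair of P1's strategies column-by-column:
  A vs B: [6 vs 1, 1 vs 7] → A does not strictly dominate B (column Y: 1 ≤ 7)
  B vs A: [1 vs 6, 7 vs 1] → B does not strictly dominate A (column X: 1 ≤ 6)
No single strategy strictly dominates all others → no strictly dominant strategy.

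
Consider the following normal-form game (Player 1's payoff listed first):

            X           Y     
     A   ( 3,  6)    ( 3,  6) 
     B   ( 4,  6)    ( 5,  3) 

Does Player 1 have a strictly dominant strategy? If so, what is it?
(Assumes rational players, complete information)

Yes, Player 1's strictly dominant strategy is B

Work:
A strategy strictly dominates another if it gives a strictly higher payoff against every opponent action. Compare each pair of P1's strategies column-by-column:
  A vs B: [3 vs 4, 3 vs 5] → A does not strictly dominate B (column X: 3 ≤ 4)
  B vs A: [4 vs 3, 5 vs 3] → B strictly dominates A
B strictly dominates every other strategy → strictly dominant.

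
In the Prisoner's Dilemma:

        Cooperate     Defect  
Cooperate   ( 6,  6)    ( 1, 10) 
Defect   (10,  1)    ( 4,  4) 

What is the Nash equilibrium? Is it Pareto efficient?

(Defect, Defect) is NE; not Pareto efficient

Work:
Defect dominates Cooperate for both players:
If P2 cooperates: Defect (10) > Cooperate (6)
If P2 defects: Defect (4) > Cooperate (1)
NE: (Defect, Defect) with payoff (4, 4)
But (Cooperate, Cooperate) = (6, 6) Pareto dominates (4, 4)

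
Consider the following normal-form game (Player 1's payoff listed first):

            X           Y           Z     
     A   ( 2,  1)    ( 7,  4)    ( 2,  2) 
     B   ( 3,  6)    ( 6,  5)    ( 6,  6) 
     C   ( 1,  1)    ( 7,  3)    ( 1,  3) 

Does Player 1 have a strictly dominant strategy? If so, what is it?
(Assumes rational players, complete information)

No strictly dominant strategy exists for Player 1

Work:
A strategy strictly dominates another if it gives a strictly higher payoff against every opponent action. Compare each pair of P1's strategies column-by-column:
  A vs B: [2 vs 3, 7 vs 6, 2 vs 6] → A does not strictly dominate B (column X: 2 ≤ 3)
  A vs C: [2 vs 1, 7 vs 7, 2 vs 1] → A does not strictly dominate C (column Y: 7 ≤ 7)
  B vs A: [3 vs 2, 6 vs 7, 6 vs 2] → B does not strictly dominate A (column Y: 6 ≤ 7)
  B vs C: [3 vs 1, 6 vs 7, 6 vs 1] → B does not strictly dominate C (column Y: 6 ≤ 7)
  C vs A: [1 vs 2, 7 vs 7, 1 vs 2] → C does not strictly dominate A (column X: 1 ≤ 2)
  C vs B: [1 vs 3, 7 vs 6, 1 vs 6] → C does not strictly dominate B (column X: 1 ≤ 3)
No single strategy strictly dominates all others → no strictly dominant strategy.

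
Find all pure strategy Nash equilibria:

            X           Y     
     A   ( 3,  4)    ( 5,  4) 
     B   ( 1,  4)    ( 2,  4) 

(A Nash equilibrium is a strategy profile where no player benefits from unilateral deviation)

Nash equilibrium: (A, X), (A, Y)

Work:
Best responses:
  P1 vs X: payoffs [3, 1] → best response A (payoff 3)
  P1 vs Y: payoffs [5, 2] → best response A (payoff 5)
  P2 vs A: payoffs [4, 4] → best response X/Y (payoff 4)
  P2 vs B: payoffs [4, 4] → best response X/Y (payoff 4)
Mutual best responses: (A,X), (A,Y) → Nash equilibria.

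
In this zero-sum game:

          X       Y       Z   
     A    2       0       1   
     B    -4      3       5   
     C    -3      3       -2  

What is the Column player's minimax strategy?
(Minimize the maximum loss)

Column should play X, value = 2

Work:
Column player minimizes Row's maximum payoff:
Column X: max payoff to Row = 2
Column Y: max payoff to Row = 3
Column Z: max payoff to Row = 5
Minimum is 2, achieved by column X.
Minimax strategy: X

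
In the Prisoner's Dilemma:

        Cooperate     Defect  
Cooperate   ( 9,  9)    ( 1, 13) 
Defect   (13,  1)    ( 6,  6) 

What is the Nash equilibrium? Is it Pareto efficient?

(Defect, Defect) is NE; not Pareto efficient

Work:
Defect dominates Cooperate for both players:
If P2 cooperates: Defect (13) > Cooperate (9)
If P2 defects: Defect (6) > Cooperate (1)
NE: (Defect, Defect) with payoff (6, 6)
But (Cooperate, Cooperate) = (9, 9) Pareto dominates (6, 6)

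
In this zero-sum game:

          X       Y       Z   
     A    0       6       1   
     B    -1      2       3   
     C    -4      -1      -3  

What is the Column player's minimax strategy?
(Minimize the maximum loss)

Column should play X, value = 0

Work:
Column player minimizes Row's maximum payoff:
Column X: max payoff to Row = 0
Column Y: max payoff to Row = 6
Column Z: max payoff to Row = 3
Minimum is 0, achieved by column X.
Minimax strategy: X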